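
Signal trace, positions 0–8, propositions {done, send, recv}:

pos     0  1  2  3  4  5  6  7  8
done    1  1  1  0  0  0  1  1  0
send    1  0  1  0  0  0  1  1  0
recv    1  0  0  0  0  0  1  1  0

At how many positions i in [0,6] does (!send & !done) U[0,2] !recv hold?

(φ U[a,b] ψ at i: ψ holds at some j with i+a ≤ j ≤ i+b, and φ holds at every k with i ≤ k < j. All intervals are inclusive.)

Evaluate at each i in [0,6]:
  i=0: ✗ (lhs fails at k=0 before rhs at j=1)
  i=1: ✓ (rhs at j=1)
  i=2: ✓ (rhs at j=2)
  i=3: ✓ (rhs at j=3)
  i=4: ✓ (rhs at j=4)
  i=5: ✓ (rhs at j=5)
  i=6: ✗ (lhs fails at k=6 before rhs at j=8)
Positions where it holds: {1, 2, 3, 4, 5} → 5.

5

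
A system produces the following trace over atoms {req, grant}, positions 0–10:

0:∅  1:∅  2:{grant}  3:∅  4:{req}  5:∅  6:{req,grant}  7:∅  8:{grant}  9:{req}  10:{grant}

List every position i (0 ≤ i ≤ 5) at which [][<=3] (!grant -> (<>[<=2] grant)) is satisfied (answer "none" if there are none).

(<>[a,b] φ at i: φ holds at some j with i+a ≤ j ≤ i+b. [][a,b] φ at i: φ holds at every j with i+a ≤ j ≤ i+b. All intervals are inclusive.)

Evaluate at each i in [0,5]:
  i=0: ✗ (fails at j=3)
  i=1: ✗ (fails at j=3)
  i=2: ✗ (fails at j=3)
  i=3: ✗ (fails at j=3)
  i=4: ✓ (all of [4,7])
  i=5: ✓ (all of [5,8])

4, 5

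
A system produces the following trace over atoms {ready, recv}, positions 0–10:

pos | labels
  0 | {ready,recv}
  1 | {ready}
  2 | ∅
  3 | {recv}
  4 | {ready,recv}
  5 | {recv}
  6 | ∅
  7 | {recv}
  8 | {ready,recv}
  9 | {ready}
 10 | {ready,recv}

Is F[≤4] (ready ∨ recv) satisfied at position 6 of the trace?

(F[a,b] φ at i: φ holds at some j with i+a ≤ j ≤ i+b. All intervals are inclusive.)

Check (ready ∨ recv) at each j in [6,10]:
  j=6: false
  j=7: true
  j=8: true
  j=9: true
  j=10: true
Found at j=7 → formula holds.

Yes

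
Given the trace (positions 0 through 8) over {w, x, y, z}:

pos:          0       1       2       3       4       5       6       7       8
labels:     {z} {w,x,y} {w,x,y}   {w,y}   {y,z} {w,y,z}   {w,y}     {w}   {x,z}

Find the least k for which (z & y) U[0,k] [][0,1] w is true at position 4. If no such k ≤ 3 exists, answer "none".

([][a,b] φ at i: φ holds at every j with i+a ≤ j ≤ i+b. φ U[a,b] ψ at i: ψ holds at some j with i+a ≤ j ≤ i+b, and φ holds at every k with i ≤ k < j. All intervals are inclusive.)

Need earliest j ≥ 4 with [][0,1] w, and (z & y) at every k in [4,j-1].
  j=4: rhs fails.
  j=5: rhs holds; lhs holds on [4,4]. k = 1.

1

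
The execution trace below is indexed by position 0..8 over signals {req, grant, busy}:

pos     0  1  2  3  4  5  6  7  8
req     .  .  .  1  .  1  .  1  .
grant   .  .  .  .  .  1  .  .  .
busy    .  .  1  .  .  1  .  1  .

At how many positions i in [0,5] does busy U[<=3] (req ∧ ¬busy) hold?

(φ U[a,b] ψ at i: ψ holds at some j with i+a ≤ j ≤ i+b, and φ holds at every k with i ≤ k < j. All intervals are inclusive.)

Evaluate at each i in [0,5]:
  i=0: ✗ (lhs fails at k=0 before rhs at j=3)
  i=1: ✗ (lhs fails at k=1 before rhs at j=3)
  i=2: ✓ (rhs at j=3; lhs holds on [2,2])
  i=3: ✓ (rhs at j=3)
  i=4: ✗ (no rhs in [4,7])
  i=5: ✗ (no rhs in [5,8])
Positions where it holds: {2, 3} → 2.

2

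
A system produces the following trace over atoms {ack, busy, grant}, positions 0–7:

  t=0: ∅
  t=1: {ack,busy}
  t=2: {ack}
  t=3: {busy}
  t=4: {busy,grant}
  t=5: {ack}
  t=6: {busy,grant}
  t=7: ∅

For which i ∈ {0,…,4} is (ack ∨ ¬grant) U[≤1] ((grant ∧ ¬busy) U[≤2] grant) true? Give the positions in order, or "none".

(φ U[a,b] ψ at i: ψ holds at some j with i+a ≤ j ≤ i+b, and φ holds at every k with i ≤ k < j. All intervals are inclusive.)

3, 4

Evaluate at each i in [0,4]:
  i=0: ✗ (no rhs in [0,1])
  i=1: ✗ (no rhs in [1,2])
  i=2: ✗ (no rhs in [2,3])
  i=3: ✓ (rhs at j=4; lhs holds on [3,3])
  i=4: ✓ (rhs at j=4)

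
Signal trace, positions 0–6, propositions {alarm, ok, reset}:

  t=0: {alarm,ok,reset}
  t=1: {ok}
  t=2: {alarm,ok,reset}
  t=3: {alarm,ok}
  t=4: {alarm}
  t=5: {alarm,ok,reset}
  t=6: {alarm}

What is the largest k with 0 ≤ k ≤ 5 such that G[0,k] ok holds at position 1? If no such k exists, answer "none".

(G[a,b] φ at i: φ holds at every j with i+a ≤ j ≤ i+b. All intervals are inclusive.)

2

ok must hold from j=1 onward; find where it first fails.
  j=1: holds
  j=2: holds
  j=3: holds
  j=4: fails
Holds on [1,3], so largest k = 2.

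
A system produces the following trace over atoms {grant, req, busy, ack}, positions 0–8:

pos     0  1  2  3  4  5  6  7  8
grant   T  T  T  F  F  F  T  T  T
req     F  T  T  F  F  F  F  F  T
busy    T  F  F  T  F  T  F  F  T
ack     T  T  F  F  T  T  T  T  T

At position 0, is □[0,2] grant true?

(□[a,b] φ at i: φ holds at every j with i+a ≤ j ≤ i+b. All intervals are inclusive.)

True

Check grant at every j in [0,2]:
  j=0: true
  j=1: true
  j=2: true
All positions satisfy it → formula holds.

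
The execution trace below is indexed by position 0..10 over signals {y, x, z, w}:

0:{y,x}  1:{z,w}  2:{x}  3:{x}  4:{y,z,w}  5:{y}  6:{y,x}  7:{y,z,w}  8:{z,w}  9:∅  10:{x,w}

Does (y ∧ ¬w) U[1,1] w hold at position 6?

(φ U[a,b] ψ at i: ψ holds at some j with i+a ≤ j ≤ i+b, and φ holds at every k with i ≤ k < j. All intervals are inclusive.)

Holds

Need some j in [7,7] with w, and (y ∧ ¬w) at every k in [6,j-1].
  j=7: w holds; (y ∧ ¬w) holds at every k in [6,6] → satisfied.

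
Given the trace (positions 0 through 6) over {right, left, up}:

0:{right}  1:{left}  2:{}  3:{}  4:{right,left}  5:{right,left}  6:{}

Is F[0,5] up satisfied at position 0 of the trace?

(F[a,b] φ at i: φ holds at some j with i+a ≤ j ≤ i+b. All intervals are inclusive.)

No

Check up at each j in [0,5]:
  j=0: false
  j=1: false
  j=2: false
  j=3: false
  j=4: false
  j=5: false
No position in the window satisfies it → formula fails.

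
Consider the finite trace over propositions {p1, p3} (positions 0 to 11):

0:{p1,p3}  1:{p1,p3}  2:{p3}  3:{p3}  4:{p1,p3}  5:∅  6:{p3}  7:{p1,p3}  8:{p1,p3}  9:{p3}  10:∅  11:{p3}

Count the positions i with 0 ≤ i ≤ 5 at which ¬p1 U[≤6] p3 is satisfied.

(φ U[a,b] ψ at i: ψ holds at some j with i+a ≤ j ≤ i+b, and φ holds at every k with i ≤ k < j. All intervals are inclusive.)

Evaluate at each i in [0,5]:
  i=0: ✓ (rhs at j=0)
  i=1: ✓ (rhs at j=1)
  i=2: ✓ (rhs at j=2)
  i=3: ✓ (rhs at j=3)
  i=4: ✓ (rhs at j=4)
  i=5: ✓ (rhs at j=6; lhs holds on [5,5])
Positions where it holds: {0, 1, 2, 3, 4, 5} → 6.

6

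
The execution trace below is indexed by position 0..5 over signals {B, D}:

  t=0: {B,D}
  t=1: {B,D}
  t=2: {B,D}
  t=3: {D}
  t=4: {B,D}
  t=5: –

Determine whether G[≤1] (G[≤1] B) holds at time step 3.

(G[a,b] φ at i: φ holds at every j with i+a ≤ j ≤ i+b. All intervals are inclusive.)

Check G[≤1] B at every j in [3,4]:
  j=3: fails at 3
  j=4: fails at 5
Fails at j=3 → formula fails.

Does not hold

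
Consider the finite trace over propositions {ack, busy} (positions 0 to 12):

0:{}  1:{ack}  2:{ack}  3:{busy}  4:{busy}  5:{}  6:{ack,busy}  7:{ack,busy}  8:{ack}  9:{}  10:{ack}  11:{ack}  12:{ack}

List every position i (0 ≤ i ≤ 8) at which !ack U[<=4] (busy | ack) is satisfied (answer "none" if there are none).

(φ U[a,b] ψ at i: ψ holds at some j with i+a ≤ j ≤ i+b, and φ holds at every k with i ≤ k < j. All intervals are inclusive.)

0, 1, 2, 3, 4, 5, 6, 7, 8

Evaluate at each i in [0,8]:
  i=0: ✓ (rhs at j=1; lhs holds on [0,0])
  i=1: ✓ (rhs at j=1)
  i=2: ✓ (rhs at j=2)
  i=3: ✓ (rhs at j=3)
  i=4: ✓ (rhs at j=4)
  i=5: ✓ (rhs at j=6; lhs holds on [5,5])
  i=6: ✓ (rhs at j=6)
  i=7: ✓ (rhs at j=7)
  i=8: ✓ (rhs at j=8)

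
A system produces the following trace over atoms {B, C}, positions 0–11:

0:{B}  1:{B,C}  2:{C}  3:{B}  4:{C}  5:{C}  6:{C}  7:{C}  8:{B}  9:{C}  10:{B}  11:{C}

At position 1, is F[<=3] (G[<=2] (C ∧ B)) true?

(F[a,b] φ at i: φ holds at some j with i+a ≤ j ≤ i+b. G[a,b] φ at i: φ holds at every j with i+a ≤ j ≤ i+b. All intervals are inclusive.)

Does not hold

Check G[<=2] (C ∧ B) at each j in [1,4]:
  j=1: fails at 2
  j=2: fails at 2
  j=3: fails at 3
  j=4: fails at 4
No position in the window satisfies it → formula fails.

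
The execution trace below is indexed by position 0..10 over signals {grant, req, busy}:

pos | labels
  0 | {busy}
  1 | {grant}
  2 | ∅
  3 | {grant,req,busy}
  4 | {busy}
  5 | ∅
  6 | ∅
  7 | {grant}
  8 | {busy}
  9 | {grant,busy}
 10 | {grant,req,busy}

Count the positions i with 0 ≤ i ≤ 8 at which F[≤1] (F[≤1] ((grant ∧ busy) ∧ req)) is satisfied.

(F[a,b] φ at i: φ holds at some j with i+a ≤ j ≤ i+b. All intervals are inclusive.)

4

Evaluate at each i in [0,8]:
  i=0: ✗ (none in [0,1])
  i=1: ✓ (witness j=2)
  i=2: ✓ (witness j=2)
  i=3: ✓ (witness j=3)
  i=4: ✗ (none in [4,5])
  i=5: ✗ (none in [5,6])
  i=6: ✗ (none in [6,7])
  i=7: ✗ (none in [7,8])
  i=8: ✓ (witness j=9)
Positions where it holds: {1, 2, 3, 8} → 4.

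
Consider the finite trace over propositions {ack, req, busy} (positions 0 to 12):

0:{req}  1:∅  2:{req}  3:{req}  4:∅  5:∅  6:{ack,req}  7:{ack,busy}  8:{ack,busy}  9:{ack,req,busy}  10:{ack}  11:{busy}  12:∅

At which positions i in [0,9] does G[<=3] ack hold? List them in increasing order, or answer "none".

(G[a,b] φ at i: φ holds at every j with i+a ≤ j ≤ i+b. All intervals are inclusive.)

6, 7

Evaluate at each i in [0,9]:
  i=0: ✗ (fails at j=0)
  i=1: ✗ (fails at j=1)
  i=2: ✗ (fails at j=2)
  i=3: ✗ (fails at j=3)
  i=4: ✗ (fails at j=4)
  i=5: ✗ (fails at j=5)
  i=6: ✓ (all of [6,9])
  i=7: ✓ (all of [7,10])
  i=8: ✗ (fails at j=11)
  i=9: ✗ (fails at j=11)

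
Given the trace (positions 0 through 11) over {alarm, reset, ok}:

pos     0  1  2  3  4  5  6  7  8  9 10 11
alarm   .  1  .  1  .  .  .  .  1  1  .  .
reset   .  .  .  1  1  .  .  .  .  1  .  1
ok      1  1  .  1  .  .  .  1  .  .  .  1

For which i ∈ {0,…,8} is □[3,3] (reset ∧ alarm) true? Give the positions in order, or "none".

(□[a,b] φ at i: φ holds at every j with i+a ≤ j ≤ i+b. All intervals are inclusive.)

0, 6

Evaluate at each i in [0,8]:
  i=0: ✓ (all of [3,3])
  i=1: ✗ (fails at j=4)
  i=2: ✗ (fails at j=5)
  i=3: ✗ (fails at j=6)
  i=4: ✗ (fails at j=7)
  i=5: ✗ (fails at j=8)
  i=6: ✓ (all of [9,9])
  i=7: ✗ (fails at j=10)
  i=8: ✗ (fails at j=11)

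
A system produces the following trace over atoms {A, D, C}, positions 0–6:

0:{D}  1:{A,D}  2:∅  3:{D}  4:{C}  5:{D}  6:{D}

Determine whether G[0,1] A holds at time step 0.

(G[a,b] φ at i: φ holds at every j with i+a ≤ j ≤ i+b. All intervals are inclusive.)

Check A at every j in [0,1]:
  j=0: false
  j=1: true
Fails at j=0 → formula fails.

Does not hold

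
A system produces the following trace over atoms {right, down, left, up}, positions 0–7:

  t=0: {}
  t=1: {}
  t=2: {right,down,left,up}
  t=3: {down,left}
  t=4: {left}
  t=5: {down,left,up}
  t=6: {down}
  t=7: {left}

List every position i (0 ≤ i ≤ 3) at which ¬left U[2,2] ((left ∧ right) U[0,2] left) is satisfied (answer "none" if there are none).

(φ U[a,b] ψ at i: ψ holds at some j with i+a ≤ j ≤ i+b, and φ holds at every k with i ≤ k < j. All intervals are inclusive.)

Evaluate at each i in [0,3]:
  i=0: ✓ (rhs at j=2; lhs holds on [0,1])
  i=1: ✗ (lhs fails at k=2 before rhs at j=3)
  i=2: ✗ (lhs fails at k=2 before rhs at j=4)
  i=3: ✗ (lhs fails at k=3 before rhs at j=5)

0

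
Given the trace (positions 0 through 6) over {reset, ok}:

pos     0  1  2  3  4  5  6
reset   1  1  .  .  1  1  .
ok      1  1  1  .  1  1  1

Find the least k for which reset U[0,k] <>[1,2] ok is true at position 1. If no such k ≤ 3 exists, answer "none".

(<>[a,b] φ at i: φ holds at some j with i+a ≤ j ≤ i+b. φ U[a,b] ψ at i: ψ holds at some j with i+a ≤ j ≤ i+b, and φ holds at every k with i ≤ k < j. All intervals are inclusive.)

0

Need earliest j ≥ 1 with <>[1,2] ok, and reset at every k in [1,j-1].
  j=1: rhs holds (empty prefix). k = 0.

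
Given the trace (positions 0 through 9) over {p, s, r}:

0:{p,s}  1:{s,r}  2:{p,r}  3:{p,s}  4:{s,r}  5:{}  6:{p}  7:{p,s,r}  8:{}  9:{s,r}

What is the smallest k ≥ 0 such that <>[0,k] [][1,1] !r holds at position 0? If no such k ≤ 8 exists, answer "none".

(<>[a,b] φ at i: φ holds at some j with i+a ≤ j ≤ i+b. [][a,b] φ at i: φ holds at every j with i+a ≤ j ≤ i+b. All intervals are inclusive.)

2

Scan j = 0,1,… for [][1,1] !r:
  j=0: fails
  j=1: fails
  j=2: holds
First hit at j=2, so smallest k = 2-0 = 2.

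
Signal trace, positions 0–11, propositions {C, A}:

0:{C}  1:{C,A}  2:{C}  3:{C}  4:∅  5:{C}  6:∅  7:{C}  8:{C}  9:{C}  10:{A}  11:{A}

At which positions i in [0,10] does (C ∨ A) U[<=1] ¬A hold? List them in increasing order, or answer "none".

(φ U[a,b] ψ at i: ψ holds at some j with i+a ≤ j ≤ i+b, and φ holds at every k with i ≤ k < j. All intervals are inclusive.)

0, 1, 2, 3, 4, 5, 6, 7, 8, 9

Evaluate at each i in [0,10]:
  i=0: ✓ (rhs at j=0)
  i=1: ✓ (rhs at j=2; lhs holds on [1,1])
  i=2: ✓ (rhs at j=2)
  i=3: ✓ (rhs at j=3)
  i=4: ✓ (rhs at j=4)
  i=5: ✓ (rhs at j=5)
  i=6: ✓ (rhs at j=6)
  i=7: ✓ (rhs at j=7)
  i=8: ✓ (rhs at j=8)
  i=9: ✓ (rhs at j=9)
  i=10: ✗ (no rhs in [10,11])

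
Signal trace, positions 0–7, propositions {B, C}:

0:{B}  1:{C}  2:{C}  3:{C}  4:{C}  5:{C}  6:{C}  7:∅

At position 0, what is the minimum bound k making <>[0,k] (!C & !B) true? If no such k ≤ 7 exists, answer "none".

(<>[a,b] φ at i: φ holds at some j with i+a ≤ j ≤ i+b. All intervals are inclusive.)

7

Scan j = 0,1,… for (!C & !B):
  j=0: fails
  j=1: fails
  j=2: fails
  j=3: fails
  j=4: fails
  j=5: fails
  j=6: fails
  j=7: holds
First hit at j=7, so smallest k = 7-0 = 7.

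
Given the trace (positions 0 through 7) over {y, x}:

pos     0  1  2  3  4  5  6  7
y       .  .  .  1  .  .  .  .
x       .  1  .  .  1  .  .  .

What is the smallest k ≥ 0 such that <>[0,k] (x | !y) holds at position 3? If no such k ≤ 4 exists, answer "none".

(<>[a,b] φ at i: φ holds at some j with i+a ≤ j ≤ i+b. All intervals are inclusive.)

1

Scan j = 3,4,… for (x | !y):
  j=3: fails
  j=4: holds
First hit at j=4, so smallest k = 4-3 = 1.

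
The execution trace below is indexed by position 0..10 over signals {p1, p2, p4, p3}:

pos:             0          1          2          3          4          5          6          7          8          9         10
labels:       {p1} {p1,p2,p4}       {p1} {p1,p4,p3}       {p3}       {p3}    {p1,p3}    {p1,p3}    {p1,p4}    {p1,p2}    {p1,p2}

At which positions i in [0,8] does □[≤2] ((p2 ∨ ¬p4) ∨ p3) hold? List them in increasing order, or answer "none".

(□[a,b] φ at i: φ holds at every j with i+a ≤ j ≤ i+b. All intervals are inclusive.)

0, 1, 2, 3, 4, 5

Evaluate at each i in [0,8]:
  i=0: ✓ (all of [0,2])
  i=1: ✓ (all of [1,3])
  i=2: ✓ (all of [2,4])
  i=3: ✓ (all of [3,5])
  i=4: ✓ (all of [4,6])
  i=5: ✓ (all of [5,7])
  i=6: ✗ (fails at j=8)
  i=7: ✗ (fails at j=8)
  i=8: ✗ (fails at j=8)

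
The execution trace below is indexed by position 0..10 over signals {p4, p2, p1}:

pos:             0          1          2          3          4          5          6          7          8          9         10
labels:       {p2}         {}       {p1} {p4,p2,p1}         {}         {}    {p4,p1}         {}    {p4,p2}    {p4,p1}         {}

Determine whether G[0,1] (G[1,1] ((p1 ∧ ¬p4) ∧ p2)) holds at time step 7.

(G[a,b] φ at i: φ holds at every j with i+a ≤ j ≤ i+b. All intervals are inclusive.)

Check G[1,1] ((p1 ∧ ¬p4) ∧ p2) at every j in [7,8]:
  j=7: fails at 8
  j=8: fails at 9
Fails at j=7 → formula fails.

False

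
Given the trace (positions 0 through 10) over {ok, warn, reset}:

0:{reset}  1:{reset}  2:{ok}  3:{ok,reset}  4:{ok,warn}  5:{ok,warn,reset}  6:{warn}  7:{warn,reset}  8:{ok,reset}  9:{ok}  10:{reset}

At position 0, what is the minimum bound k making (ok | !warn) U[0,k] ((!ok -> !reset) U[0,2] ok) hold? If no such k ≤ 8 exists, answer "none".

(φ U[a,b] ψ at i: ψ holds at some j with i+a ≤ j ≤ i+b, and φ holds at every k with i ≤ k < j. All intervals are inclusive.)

Need earliest j ≥ 0 with ((!ok -> !reset) U[0,2] ok), and (ok | !warn) at every k in [0,j-1].
  j=0: rhs fails.
  j=1: rhs fails.
  j=2: rhs holds; lhs holds on [0,1]. k = 2.

2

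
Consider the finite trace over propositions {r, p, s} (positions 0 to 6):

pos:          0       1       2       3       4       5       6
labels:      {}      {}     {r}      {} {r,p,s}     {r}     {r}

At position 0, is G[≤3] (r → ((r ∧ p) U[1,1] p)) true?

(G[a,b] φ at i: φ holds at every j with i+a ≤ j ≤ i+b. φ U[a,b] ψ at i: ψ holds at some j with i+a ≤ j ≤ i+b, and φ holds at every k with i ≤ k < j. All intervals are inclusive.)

Check (r → ((r ∧ p) U[1,1] p)) at every j in [0,3]:
  j=0: antecedent false → ✓
  j=1: antecedent false → ✓
  j=2: antecedent true; consequent fails → ✗
  j=3: antecedent false → ✓
Fails at j=2 → formula fails.

Does not hold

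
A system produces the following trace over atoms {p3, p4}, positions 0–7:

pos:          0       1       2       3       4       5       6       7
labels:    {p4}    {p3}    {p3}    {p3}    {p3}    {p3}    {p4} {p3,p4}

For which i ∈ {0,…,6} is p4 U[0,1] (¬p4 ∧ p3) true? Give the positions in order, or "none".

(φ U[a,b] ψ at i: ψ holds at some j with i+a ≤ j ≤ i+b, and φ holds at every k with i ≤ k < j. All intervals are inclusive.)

0, 1, 2, 3, 4, 5

Evaluate at each i in [0,6]:
  i=0: ✓ (rhs at j=1; lhs holds on [0,0])
  i=1: ✓ (rhs at j=1)
  i=2: ✓ (rhs at j=2)
  i=3: ✓ (rhs at j=3)
  i=4: ✓ (rhs at j=4)
  i=5: ✓ (rhs at j=5)
  i=6: ✗ (no rhs in [6,7])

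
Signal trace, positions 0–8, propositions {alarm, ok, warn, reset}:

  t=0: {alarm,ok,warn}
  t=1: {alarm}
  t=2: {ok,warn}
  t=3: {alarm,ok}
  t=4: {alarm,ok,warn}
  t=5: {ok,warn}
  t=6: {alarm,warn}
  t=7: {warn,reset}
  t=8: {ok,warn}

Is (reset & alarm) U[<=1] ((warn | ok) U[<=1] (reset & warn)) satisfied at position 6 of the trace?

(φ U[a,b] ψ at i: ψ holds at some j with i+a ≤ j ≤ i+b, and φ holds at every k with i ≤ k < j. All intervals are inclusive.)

True

Need some j in [6,7] with ((warn | ok) U[<=1] (reset & warn)), and (reset & alarm) at every k in [6,j-1].
  j=6: ((warn | ok) U[<=1] (reset & warn)) holds; no prefix to check → satisfied.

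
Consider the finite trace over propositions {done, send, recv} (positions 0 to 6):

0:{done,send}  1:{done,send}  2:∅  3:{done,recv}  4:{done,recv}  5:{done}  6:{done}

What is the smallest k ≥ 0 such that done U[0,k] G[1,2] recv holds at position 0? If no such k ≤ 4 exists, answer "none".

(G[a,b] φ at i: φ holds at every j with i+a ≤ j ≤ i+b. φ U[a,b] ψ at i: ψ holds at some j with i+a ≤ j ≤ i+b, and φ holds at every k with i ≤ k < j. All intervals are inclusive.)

Need earliest j ≥ 0 with G[1,2] recv, and done at every k in [0,j-1].
  j=0: rhs fails.
  j=1: rhs fails.
  j=2: rhs holds; lhs holds on [0,1]. k = 2.

2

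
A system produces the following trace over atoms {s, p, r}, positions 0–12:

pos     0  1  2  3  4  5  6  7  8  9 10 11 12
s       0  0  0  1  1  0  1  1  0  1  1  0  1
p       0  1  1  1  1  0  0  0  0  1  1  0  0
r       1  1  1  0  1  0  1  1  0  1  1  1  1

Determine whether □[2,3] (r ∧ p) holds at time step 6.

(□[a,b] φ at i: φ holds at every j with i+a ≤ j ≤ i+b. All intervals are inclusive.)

No

Check (r ∧ p) at every j in [8,9]:
  j=8: false
  j=9: true
Fails at j=8 → formula fails.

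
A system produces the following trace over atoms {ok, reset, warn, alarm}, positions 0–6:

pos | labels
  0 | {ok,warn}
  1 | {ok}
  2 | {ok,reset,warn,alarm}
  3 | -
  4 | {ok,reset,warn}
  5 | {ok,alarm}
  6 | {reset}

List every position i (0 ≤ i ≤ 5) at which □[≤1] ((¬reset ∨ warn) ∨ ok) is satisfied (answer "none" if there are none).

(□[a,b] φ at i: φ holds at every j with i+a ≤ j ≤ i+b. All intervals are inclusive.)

Evaluate at each i in [0,5]:
  i=0: ✓ (all of [0,1])
  i=1: ✓ (all of [1,2])
  i=2: ✓ (all of [2,3])
  i=3: ✓ (all of [3,4])
  i=4: ✓ (all of [4,5])
  i=5: ✗ (fails at j=6)

0, 1, 2, 3, 4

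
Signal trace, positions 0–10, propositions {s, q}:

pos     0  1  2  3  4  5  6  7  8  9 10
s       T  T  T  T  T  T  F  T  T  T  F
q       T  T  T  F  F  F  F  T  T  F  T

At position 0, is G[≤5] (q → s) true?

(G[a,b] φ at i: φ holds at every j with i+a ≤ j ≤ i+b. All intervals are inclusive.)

Holds

Check (q → s) at every j in [0,5]:
  j=0: antecedent true; consequent true → ✓
  j=1: antecedent true; consequent true → ✓
  j=2: antecedent true; consequent true → ✓
  j=3: antecedent false → ✓
  j=4: antecedent false → ✓
  j=5: antecedent false → ✓
All positions satisfy it → formula holds.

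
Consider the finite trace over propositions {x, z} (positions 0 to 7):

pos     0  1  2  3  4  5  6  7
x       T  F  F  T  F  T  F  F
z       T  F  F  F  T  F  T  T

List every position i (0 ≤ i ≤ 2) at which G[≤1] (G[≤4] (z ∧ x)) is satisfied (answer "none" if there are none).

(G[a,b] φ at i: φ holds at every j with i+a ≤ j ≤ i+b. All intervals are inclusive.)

Evaluate at each i in [0,2]:
  i=0: ✗ (fails at j=0)
  i=1: ✗ (fails at j=1)
  i=2: ✗ (fails at j=2)

none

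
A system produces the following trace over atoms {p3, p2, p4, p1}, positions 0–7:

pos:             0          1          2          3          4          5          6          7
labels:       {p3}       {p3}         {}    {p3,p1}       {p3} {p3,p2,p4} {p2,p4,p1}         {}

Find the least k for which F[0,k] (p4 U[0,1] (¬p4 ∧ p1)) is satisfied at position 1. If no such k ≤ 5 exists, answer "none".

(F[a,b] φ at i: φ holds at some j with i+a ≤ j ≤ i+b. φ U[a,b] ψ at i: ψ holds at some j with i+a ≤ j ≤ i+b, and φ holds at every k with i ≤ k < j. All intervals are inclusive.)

Scan j = 1,2,… for (p4 U[0,1] (¬p4 ∧ p1)):
  j=1: fails
  j=2: fails
  j=3: holds
First hit at j=3, so smallest k = 3-1 = 2.

2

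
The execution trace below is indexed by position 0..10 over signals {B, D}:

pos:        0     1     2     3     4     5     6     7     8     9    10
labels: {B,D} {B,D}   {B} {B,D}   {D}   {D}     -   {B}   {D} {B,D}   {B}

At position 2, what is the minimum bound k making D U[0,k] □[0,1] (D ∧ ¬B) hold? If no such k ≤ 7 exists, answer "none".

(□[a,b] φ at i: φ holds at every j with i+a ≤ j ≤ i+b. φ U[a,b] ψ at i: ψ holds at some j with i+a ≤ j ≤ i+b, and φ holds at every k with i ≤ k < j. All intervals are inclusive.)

Need earliest j ≥ 2 with □[0,1] (D ∧ ¬B), and D at every k in [2,j-1].
  j=2: rhs fails.
  j=3: rhs fails.
  j=4: rhs holds but lhs fails at k=2.
  j=5: rhs fails.
  j=6: rhs fails.
  j=7: rhs fails.
  j=8: rhs fails.
  j=9: rhs fails.
No witness within the range → none.

none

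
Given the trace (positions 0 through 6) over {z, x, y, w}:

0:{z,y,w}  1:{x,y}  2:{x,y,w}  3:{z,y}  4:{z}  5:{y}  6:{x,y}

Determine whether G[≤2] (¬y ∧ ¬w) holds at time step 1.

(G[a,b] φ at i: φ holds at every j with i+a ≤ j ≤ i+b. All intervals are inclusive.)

Does not hold

Check (¬y ∧ ¬w) at every j in [1,3]:
  j=1: false
  j=2: false
  j=3: false
Fails at j=1 → formula fails.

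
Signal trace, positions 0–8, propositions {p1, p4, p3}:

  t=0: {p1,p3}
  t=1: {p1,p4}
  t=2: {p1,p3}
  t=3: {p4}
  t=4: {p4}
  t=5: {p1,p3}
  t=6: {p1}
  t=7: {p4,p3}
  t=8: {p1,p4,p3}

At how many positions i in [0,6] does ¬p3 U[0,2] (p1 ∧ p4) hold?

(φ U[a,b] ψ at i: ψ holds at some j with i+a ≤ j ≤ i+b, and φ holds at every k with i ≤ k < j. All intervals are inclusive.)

Evaluate at each i in [0,6]:
  i=0: ✗ (lhs fails at k=0 before rhs at j=1)
  i=1: ✓ (rhs at j=1)
  i=2: ✗ (no rhs in [2,4])
  i=3: ✗ (no rhs in [3,5])
  i=4: ✗ (no rhs in [4,6])
  i=5: ✗ (no rhs in [5,7])
  i=6: ✗ (lhs fails at k=7 before rhs at j=8)
Positions where it holds: {1} → 1.

1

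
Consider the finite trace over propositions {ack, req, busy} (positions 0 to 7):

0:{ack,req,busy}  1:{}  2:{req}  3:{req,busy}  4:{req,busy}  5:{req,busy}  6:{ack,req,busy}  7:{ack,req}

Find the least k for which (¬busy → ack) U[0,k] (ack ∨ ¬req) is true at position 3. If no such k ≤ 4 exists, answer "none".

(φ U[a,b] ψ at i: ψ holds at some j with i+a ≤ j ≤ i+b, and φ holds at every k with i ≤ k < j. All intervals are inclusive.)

3

Need earliest j ≥ 3 with (ack ∨ ¬req), and (¬busy → ack) at every k in [3,j-1].
  j=3: rhs fails.
  j=4: rhs fails.
  j=5: rhs fails.
  j=6: rhs holds; lhs holds on [3,5]. k = 3.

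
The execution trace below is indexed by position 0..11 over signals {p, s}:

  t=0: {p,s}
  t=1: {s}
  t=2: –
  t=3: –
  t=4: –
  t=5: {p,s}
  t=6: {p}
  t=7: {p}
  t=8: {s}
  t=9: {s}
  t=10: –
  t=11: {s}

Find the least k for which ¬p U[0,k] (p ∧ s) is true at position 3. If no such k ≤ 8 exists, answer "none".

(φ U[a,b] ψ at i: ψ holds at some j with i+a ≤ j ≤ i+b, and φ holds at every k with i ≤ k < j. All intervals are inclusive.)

2

Need earliest j ≥ 3 with (p ∧ s), and ¬p at every k in [3,j-1].
  j=3: rhs fails.
  j=4: rhs fails.
  j=5: rhs holds; lhs holds on [3,4]. k = 2.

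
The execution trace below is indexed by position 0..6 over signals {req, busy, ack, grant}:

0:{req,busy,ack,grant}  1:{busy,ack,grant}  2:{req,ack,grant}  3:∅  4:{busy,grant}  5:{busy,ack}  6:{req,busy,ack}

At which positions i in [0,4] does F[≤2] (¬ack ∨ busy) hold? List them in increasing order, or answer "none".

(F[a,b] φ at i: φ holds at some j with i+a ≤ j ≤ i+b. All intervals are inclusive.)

Evaluate at each i in [0,4]:
  i=0: ✓ (witness j=0)
  i=1: ✓ (witness j=1)
  i=2: ✓ (witness j=3)
  i=3: ✓ (witness j=3)
  i=4: ✓ (witness j=4)

0, 1, 2, 3, 4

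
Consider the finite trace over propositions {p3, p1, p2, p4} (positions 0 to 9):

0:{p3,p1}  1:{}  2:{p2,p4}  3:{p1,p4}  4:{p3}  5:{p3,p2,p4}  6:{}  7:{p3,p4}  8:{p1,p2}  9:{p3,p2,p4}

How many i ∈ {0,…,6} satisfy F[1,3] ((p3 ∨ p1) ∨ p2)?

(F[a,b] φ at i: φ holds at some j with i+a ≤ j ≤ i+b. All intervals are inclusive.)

Evaluate at each i in [0,6]:
  i=0: ✓ (witness j=2)
  i=1: ✓ (witness j=2)
  i=2: ✓ (witness j=3)
  i=3: ✓ (witness j=4)
  i=4: ✓ (witness j=5)
  i=5: ✓ (witness j=7)
  i=6: ✓ (witness j=7)
Positions where it holds: {0, 1, 2, 3, 4, 5, 6} → 7.

7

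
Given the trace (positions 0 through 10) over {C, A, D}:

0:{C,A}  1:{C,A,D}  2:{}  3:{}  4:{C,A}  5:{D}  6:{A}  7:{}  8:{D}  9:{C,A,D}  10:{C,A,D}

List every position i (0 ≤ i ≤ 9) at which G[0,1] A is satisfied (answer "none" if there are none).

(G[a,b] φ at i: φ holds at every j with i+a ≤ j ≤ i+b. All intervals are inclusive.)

Evaluate at each i in [0,9]:
  i=0: ✓ (all of [0,1])
  i=1: ✗ (fails at j=2)
  i=2: ✗ (fails at j=2)
  i=3: ✗ (fails at j=3)
  i=4: ✗ (fails at j=5)
  i=5: ✗ (fails at j=5)
  i=6: ✗ (fails at j=7)
  i=7: ✗ (fails at j=7)
  i=8: ✗ (fails at j=8)
  i=9: ✓ (all of [9,10])

0, 9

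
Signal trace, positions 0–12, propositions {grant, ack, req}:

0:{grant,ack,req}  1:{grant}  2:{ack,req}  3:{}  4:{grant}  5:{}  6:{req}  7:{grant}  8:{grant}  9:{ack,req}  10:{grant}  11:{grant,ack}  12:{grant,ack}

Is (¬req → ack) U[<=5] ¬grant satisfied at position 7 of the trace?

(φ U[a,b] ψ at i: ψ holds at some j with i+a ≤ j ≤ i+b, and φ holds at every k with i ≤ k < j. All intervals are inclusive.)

Need some j in [7,12] with ¬grant, and (¬req → ack) at every k in [7,j-1].
  j=7: ¬grant false.
  j=8: ¬grant false.
  j=9: ¬grant holds, but (¬req → ack) fails at k=7 → not this j.
  j=10: ¬grant false.
  j=11: ¬grant false.
  j=12: ¬grant false.
No j in the window works → until fails.

No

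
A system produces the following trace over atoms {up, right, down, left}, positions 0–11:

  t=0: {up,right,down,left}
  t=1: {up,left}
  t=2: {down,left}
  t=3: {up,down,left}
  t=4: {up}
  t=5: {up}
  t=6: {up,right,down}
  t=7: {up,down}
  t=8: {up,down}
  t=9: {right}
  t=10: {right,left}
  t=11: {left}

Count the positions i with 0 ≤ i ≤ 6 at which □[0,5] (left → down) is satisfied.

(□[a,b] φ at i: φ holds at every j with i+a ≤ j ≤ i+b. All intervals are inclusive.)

Evaluate at each i in [0,6]:
  i=0: ✗ (fails at j=1)
  i=1: ✗ (fails at j=1)
  i=2: ✓ (all of [2,7])
  i=3: ✓ (all of [3,8])
  i=4: ✓ (all of [4,9])
  i=5: ✗ (fails at j=10)
  i=6: ✗ (fails at j=10)
Positions where it holds: {2, 3, 4} → 3.

3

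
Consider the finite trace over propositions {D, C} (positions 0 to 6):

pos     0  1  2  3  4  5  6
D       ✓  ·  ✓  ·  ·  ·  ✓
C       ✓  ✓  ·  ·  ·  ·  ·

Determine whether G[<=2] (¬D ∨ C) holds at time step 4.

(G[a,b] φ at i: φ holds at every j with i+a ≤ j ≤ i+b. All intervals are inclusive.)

Does not hold

Check (¬D ∨ C) at every j in [4,6]:
  j=4: true
  j=5: true
  j=6: false
Fails at j=6 → formula fails.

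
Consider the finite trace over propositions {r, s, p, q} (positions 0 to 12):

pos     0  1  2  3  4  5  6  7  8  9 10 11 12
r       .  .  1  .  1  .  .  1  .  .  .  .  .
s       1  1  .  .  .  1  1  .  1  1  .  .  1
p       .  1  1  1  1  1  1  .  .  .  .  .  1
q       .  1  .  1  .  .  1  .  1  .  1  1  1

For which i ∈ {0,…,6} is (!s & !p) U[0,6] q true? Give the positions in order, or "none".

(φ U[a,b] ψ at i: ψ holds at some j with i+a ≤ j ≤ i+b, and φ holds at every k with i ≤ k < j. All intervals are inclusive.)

1, 3, 6

Evaluate at each i in [0,6]:
  i=0: ✗ (lhs fails at k=0 before rhs at j=1)
  i=1: ✓ (rhs at j=1)
  i=2: ✗ (lhs fails at k=2 before rhs at j=3)
  i=3: ✓ (rhs at j=3)
  i=4: ✗ (lhs fails at k=4 before rhs at j=6)
  i=5: ✗ (lhs fails at k=5 before rhs at j=6)
  i=6: ✓ (rhs at j=6)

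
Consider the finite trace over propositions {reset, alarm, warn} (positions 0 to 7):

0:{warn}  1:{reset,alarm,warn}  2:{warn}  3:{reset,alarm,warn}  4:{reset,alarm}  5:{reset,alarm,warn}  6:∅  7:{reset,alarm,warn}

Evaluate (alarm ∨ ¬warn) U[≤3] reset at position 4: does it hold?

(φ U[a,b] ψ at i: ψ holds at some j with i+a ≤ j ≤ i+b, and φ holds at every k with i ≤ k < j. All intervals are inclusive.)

Need some j in [4,7] with reset, and (alarm ∨ ¬warn) at every k in [4,j-1].
  j=4: reset holds; no prefix to check → satisfied.

Holds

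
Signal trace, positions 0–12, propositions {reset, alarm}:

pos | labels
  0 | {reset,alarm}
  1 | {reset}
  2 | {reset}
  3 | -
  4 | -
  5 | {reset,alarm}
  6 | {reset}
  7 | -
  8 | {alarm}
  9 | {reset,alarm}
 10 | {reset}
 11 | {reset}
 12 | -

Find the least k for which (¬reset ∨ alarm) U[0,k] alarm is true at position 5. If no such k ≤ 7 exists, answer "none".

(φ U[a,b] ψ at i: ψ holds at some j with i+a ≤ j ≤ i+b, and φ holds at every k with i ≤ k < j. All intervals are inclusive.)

Need earliest j ≥ 5 with alarm, and (¬reset ∨ alarm) at every k in [5,j-1].
  j=5: rhs holds (empty prefix). k = 0.

0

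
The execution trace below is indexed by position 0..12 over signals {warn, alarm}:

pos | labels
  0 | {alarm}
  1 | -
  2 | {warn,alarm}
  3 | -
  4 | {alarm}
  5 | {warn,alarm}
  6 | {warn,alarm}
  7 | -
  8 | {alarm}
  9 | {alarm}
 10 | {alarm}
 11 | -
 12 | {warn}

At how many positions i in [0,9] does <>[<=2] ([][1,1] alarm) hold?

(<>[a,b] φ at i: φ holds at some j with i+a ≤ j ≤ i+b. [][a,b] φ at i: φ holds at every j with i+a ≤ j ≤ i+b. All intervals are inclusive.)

Evaluate at each i in [0,9]:
  i=0: ✓ (witness j=1)
  i=1: ✓ (witness j=1)
  i=2: ✓ (witness j=3)
  i=3: ✓ (witness j=3)
  i=4: ✓ (witness j=4)
  i=5: ✓ (witness j=5)
  i=6: ✓ (witness j=7)
  i=7: ✓ (witness j=7)
  i=8: ✓ (witness j=8)
  i=9: ✓ (witness j=9)
Positions where it holds: {0, 1, 2, 3, 4, 5, 6, 7, 8, 9} → 10.

10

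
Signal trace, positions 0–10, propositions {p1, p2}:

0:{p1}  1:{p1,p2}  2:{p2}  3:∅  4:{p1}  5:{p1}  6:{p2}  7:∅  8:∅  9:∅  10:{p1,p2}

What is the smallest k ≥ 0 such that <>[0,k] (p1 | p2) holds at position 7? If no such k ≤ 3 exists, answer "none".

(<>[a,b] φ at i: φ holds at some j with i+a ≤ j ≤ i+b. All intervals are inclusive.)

Scan j = 7,8,… for (p1 | p2):
  j=7: fails
  j=8: fails
  j=9: fails
  j=10: holds
First hit at j=10, so smallest k = 10-7 = 3.

3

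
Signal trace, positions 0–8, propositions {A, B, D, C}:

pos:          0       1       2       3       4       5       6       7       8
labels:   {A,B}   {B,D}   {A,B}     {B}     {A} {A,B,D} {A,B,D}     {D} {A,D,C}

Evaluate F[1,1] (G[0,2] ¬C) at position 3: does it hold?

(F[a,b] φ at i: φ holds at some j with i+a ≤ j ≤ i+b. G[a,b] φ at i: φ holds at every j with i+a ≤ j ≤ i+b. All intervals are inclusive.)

Check G[0,2] ¬C at each j in [4,4]:
  j=4: holds on [4,6]
Found at j=4 → formula holds.

Yes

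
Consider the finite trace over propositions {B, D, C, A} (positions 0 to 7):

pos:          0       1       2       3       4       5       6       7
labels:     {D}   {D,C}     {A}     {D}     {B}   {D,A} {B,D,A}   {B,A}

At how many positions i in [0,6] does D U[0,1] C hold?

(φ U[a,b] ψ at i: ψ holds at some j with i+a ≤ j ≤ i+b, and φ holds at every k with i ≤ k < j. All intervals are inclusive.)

2

Evaluate at each i in [0,6]:
  i=0: ✓ (rhs at j=1; lhs holds on [0,0])
  i=1: ✓ (rhs at j=1)
  i=2: ✗ (no rhs in [2,3])
  i=3: ✗ (no rhs in [3,4])
  i=4: ✗ (no rhs in [4,5])
  i=5: ✗ (no rhs in [5,6])
  i=6: ✗ (no rhs in [6,7])
Positions where it holds: {0, 1} → 2.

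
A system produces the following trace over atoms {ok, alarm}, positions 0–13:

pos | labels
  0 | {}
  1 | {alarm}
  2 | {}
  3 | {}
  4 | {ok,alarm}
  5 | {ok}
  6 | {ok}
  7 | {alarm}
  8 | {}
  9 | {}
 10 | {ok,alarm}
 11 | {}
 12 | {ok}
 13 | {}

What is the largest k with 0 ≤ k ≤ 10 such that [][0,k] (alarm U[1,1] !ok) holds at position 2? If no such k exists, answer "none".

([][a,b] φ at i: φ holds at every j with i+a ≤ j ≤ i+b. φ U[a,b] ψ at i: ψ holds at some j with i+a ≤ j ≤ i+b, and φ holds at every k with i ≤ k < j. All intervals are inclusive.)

none

(alarm U[1,1] !ok) must hold from j=2 onward; find where it first fails.
  j=2: fails → no k works.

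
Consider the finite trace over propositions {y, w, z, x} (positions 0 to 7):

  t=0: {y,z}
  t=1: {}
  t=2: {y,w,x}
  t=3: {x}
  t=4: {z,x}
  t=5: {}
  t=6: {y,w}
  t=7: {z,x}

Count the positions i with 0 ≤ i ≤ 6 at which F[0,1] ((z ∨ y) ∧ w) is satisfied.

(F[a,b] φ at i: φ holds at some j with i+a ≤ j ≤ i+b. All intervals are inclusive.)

Evaluate at each i in [0,6]:
  i=0: ✗ (none in [0,1])
  i=1: ✓ (witness j=2)
  i=2: ✓ (witness j=2)
  i=3: ✗ (none in [3,4])
  i=4: ✗ (none in [4,5])
  i=5: ✓ (witness j=6)
  i=6: ✓ (witness j=6)
Positions where it holds: {1, 2, 5, 6} → 4.

4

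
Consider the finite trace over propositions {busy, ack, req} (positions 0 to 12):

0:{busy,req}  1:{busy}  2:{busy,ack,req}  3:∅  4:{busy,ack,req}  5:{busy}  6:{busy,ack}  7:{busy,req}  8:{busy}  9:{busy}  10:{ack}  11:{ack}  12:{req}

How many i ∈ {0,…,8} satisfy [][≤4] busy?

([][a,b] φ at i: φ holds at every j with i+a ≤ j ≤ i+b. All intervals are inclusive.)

Evaluate at each i in [0,8]:
  i=0: ✗ (fails at j=3)
  i=1: ✗ (fails at j=3)
  i=2: ✗ (fails at j=3)
  i=3: ✗ (fails at j=3)
  i=4: ✓ (all of [4,8])
  i=5: ✓ (all of [5,9])
  i=6: ✗ (fails at j=10)
  i=7: ✗ (fails at j=10)
  i=8: ✗ (fails at j=10)
Positions where it holds: {4, 5} → 2.

2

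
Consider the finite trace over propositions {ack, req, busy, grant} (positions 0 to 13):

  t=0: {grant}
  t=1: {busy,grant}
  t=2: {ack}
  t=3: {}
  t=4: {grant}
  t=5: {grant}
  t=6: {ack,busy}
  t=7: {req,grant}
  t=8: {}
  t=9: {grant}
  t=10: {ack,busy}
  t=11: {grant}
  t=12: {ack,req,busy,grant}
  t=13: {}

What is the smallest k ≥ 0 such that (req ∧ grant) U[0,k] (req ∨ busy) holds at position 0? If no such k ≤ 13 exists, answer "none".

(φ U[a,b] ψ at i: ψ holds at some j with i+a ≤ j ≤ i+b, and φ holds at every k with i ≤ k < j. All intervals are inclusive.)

Need earliest j ≥ 0 with (req ∨ busy), and (req ∧ grant) at every k in [0,j-1].
  j=0: rhs fails.
  j=1: rhs holds but lhs fails at k=0.
  j=2: rhs fails.
  j=3: rhs fails.
  j=4: rhs fails.
  j=5: rhs fails.
  j=6: rhs holds but lhs fails at k=0.
  j=7: rhs holds but lhs fails at k=0.
  j=8: rhs fails.
  j=9: rhs fails.
  j=10: rhs holds but lhs fails at k=0.
  j=11: rhs fails.
  j=12: rhs holds but lhs fails at k=0.
  j=13: rhs fails.
No witness within the range → none.

none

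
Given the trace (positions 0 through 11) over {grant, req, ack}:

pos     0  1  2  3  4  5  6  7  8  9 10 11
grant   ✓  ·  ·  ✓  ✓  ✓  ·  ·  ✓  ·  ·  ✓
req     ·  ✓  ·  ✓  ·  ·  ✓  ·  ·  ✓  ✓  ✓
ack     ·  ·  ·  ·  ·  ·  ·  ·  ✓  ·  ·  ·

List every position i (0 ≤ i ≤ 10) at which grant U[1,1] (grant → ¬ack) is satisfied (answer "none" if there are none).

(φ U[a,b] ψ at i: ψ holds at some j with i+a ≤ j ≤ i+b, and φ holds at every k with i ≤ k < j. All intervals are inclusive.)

0, 3, 4, 5, 8

Evaluate at each i in [0,10]:
  i=0: ✓ (rhs at j=1; lhs holds on [0,0])
  i=1: ✗ (lhs fails at k=1 before rhs at j=2)
  i=2: ✗ (lhs fails at k=2 before rhs at j=3)
  i=3: ✓ (rhs at j=4; lhs holds on [3,3])
  i=4: ✓ (rhs at j=5; lhs holds on [4,4])
  i=5: ✓ (rhs at j=6; lhs holds on [5,5])
  i=6: ✗ (lhs fails at k=6 before rhs at j=7)
  i=7: ✗ (no rhs in [8,8])
  i=8: ✓ (rhs at j=9; lhs holds on [8,8])
  i=9: ✗ (lhs fails at k=9 before rhs at j=10)
  i=10: ✗ (lhs fails at k=10 before rhs at j=11)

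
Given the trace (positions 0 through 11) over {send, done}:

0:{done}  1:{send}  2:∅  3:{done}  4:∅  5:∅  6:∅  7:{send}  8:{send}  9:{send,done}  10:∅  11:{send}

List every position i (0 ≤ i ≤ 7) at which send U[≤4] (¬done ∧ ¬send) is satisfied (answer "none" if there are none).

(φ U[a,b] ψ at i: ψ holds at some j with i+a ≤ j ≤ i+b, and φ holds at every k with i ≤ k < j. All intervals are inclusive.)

Evaluate at each i in [0,7]:
  i=0: ✗ (lhs fails at k=0 before rhs at j=2)
  i=1: ✓ (rhs at j=2; lhs holds on [1,1])
  i=2: ✓ (rhs at j=2)
  i=3: ✗ (lhs fails at k=3 before rhs at j=4)
  i=4: ✓ (rhs at j=4)
  i=5: ✓ (rhs at j=5)
  i=6: ✓ (rhs at j=6)
  i=7: ✓ (rhs at j=10; lhs holds on [7,9])

1, 2, 4, 5, 6, 7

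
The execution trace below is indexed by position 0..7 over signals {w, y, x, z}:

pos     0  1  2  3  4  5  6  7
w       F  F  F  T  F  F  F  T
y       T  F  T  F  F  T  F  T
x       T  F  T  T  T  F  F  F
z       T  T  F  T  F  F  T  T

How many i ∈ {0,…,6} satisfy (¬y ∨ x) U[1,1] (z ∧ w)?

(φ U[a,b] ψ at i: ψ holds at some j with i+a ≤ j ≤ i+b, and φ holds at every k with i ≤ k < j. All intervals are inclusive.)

2

Evaluate at each i in [0,6]:
  i=0: ✗ (no rhs in [1,1])
  i=1: ✗ (no rhs in [2,2])
  i=2: ✓ (rhs at j=3; lhs holds on [2,2])
  i=3: ✗ (no rhs in [4,4])
  i=4: ✗ (no rhs in [5,5])
  i=5: ✗ (no rhs in [6,6])
  i=6: ✓ (rhs at j=7; lhs holds on [6,6])
Positions where it holds: {2, 6} → 2.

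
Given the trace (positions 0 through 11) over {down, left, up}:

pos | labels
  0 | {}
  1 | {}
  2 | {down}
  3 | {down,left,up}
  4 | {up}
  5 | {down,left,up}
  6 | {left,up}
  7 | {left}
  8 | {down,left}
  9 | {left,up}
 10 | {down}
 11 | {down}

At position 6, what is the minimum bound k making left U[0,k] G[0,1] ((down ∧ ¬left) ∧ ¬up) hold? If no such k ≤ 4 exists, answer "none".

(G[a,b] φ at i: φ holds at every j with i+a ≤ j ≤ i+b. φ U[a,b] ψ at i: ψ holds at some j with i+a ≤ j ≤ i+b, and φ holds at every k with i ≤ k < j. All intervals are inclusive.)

Need earliest j ≥ 6 with G[0,1] ((down ∧ ¬left) ∧ ¬up), and left at every k in [6,j-1].
  j=6: rhs fails.
  j=7: rhs fails.
  j=8: rhs fails.
  j=9: rhs fails.
  j=10: rhs holds; lhs holds on [6,9]. k = 4.

4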